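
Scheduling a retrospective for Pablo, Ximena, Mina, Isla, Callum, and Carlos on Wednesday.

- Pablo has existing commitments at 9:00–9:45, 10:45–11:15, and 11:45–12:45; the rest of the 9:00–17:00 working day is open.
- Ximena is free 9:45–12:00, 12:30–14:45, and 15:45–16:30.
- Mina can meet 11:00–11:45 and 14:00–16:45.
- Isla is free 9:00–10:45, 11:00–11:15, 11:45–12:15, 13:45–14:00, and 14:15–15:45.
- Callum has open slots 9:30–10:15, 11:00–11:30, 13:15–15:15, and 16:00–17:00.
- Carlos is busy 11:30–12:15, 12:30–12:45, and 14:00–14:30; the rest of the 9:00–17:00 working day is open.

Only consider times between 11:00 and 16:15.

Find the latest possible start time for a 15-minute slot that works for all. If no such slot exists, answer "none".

Pablo free within 09:00–17:00: 09:45–10:45, 11:15–11:45, 12:45–17:00.
Carlos free within 09:00–17:00: 09:00–11:30, 12:15–12:30, 12:45–14:00, 14:30–17:00.
Pablo ∩ Ximena: 09:45–10:45, 11:15–11:45, 12:45–14:45, 15:45–16:30.
Pablo ∩ Ximena ∩ Mina: 11:15–11:45, 14:00–14:45, 15:45–16:30.
Pablo ∩ Ximena ∩ Mina ∩ Isla: 14:15–14:45.
Pablo ∩ Ximena ∩ Mina ∩ Isla ∩ Callum: 14:15–14:45.
Pablo ∩ Ximena ∩ Mina ∩ Isla ∩ Callum ∩ Carlos: 14:30–14:45.
Restricted to 11:00–16:15: 14:30–14:45.
Windows ≥ 15 min: 14:30–14:45.
Latest start in the last window 14:30–14:45 is 14:45 − 15 min = 14:30.

14:30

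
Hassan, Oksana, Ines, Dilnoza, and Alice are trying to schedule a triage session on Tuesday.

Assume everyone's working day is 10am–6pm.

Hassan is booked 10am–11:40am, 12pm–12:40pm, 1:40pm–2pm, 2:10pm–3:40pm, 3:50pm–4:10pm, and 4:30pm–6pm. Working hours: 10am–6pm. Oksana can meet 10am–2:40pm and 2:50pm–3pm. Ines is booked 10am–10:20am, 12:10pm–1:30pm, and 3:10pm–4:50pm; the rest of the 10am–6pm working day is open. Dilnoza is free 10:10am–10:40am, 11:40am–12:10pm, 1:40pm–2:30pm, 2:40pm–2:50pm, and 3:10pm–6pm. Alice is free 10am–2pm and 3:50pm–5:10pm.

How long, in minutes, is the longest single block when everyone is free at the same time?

Hassan free within 10:00–18:00: 11:40–12:00, 12:40–13:40, 14:00–14:10, 15:40–15:50, 16:10–16:30.
Ines free within 10:00–18:00: 10:20–12:10, 13:30–15:10, 16:50–18:00.
Hassan ∩ Oksana: 11:40–12:00, 12:40–13:40, 14:00–14:10.
Hassan ∩ Oksana ∩ Ines: 11:40–12:00, 13:30–13:40, 14:00–14:10.
Hassan ∩ Oksana ∩ Ines ∩ Dilnoza: 11:40–12:00, 14:00–14:10.
Hassan ∩ Oksana ∩ Ines ∩ Dilnoza ∩ Alice: 11:40–12:00.
Single common window of 20 minutes.

20 minutes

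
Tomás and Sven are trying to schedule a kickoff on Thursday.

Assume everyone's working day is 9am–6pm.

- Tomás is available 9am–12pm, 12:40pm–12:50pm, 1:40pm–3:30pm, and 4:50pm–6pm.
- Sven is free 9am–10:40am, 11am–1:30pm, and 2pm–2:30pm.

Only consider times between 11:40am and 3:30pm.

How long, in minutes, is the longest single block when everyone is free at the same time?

30 minutes

Tomás ∩ Sven: 09:00–10:40, 11:00–12:00, 12:40–12:50, 14:00–14:30.
Restricted to 11:40–15:30: 11:40–12:00, 12:40–12:50, 14:00–14:30.
Common window lengths: 20, 10, 30 min; longest is 30.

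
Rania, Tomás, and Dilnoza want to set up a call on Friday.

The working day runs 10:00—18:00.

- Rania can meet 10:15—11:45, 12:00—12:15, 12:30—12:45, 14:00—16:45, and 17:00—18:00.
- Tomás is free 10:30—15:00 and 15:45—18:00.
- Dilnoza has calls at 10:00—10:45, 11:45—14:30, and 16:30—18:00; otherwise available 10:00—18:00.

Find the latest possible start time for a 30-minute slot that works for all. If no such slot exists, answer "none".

Dilnoza free within 10:00–18:00: 10:45–11:45, 14:30–16:30.
Rania ∩ Tomás: 10:30–11:45, 12:00–12:15, 12:30–12:45, 14:00–15:00, 15:45–16:45, 17:00–18:00.
Rania ∩ Tomás ∩ Dilnoza: 10:45–11:45, 14:30–15:00, 15:45–16:30.
Windows ≥ 30 min: 10:45–11:45, 14:30–15:00, 15:45–16:30.
Latest start in the last window 15:45–16:30 is 16:30 − 30 min = 16:00.

16:00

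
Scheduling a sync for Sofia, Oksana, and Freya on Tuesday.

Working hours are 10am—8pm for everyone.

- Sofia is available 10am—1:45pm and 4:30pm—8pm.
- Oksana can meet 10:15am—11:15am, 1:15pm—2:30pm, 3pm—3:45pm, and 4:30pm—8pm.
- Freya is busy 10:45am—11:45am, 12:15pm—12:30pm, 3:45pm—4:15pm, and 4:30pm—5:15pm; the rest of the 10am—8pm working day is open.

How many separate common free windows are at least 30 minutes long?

Freya free within 10:00–20:00: 10:00–10:45, 11:45–12:15, 12:30–15:45, 16:15–16:30, 17:15–20:00.
Sofia ∩ Oksana: 10:15–11:15, 13:15–13:45, 16:30–20:00.
Sofia ∩ Oksana ∩ Freya: 10:15–10:45, 13:15–13:45, 17:15–20:00.
Windows ≥ 30 min: 10:15–10:45, 13:15–13:45, 17:15–20:00.
That's 3 windows.

3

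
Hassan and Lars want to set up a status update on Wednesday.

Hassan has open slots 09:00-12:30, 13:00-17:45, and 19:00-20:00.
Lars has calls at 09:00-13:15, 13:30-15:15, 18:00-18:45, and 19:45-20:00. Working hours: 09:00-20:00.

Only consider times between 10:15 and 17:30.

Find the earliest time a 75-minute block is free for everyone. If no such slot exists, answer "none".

Lars free within 09:00–20:00: 13:15–13:30, 15:15–18:00, 18:45–19:45.
Hassan ∩ Lars: 13:15–13:30, 15:15–17:45, 19:00–19:45.
Restricted to 10:15–17:30: 13:15–13:30, 15:15–17:30.
Windows ≥ 75 min: 15:15–17:30.
Earliest such window starts at 15:15.

15:15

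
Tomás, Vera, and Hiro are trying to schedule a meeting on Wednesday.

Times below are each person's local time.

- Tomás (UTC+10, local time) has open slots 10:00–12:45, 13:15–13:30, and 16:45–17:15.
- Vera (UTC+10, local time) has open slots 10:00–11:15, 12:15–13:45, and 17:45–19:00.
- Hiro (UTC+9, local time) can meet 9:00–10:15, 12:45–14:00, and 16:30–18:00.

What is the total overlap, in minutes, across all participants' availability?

75 minutes

Tomás → UTC: 00:00–02:45, 03:15–03:30, 06:45–07:15.
Vera → UTC: 00:00–01:15, 02:15–03:45, 07:45–09:00.
Hiro → UTC: 00:00–01:15, 03:45–05:00, 07:30–09:00.
Tomás ∩ Vera: 00:00–01:15, 02:15–02:45, 03:15–03:30.
Tomás ∩ Vera ∩ Hiro: 00:00–01:15.
Total common minutes: 75.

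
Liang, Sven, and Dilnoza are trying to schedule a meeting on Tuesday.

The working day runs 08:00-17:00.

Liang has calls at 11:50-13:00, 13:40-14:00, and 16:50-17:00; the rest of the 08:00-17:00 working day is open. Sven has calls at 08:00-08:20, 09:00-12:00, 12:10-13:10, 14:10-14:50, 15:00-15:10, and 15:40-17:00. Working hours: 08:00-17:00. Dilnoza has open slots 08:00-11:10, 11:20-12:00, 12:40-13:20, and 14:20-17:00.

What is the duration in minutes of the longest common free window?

Liang free within 08:00–17:00: 08:00–11:50, 13:00–13:40, 14:00–16:50.
Sven free within 08:00–17:00: 08:20–09:00, 12:00–12:10, 13:10–14:10, 14:50–15:00, 15:10–15:40.
Liang ∩ Sven: 08:20–09:00, 13:10–13:40, 14:00–14:10, 14:50–15:00, 15:10–15:40.
Liang ∩ Sven ∩ Dilnoza: 08:20–09:00, 13:10–13:20, 14:50–15:00, 15:10–15:40.
Common window lengths: 40, 10, 10, 30 min; longest is 40.

40 minutes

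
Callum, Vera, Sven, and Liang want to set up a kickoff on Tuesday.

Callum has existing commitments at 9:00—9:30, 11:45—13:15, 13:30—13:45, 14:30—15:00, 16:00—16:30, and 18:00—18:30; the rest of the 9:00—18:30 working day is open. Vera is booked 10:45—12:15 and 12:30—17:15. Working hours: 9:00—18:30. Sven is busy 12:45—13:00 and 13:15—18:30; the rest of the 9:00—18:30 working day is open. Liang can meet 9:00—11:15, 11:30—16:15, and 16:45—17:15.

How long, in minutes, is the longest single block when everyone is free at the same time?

75 minutes

Callum free within 09:00–18:30: 09:30–11:45, 13:15–13:30, 13:45–14:30, 15:00–16:00, 16:30–18:00.
Vera free within 09:00–18:30: 09:00–10:45, 12:15–12:30, 17:15–18:30.
Sven free within 09:00–18:30: 09:00–12:45, 13:00–13:15.
Callum ∩ Vera: 09:30–10:45, 17:15–18:00.
Callum ∩ Vera ∩ Sven: 09:30–10:45.
Callum ∩ Vera ∩ Sven ∩ Liang: 09:30–10:45.
Single common window of 75 minutes.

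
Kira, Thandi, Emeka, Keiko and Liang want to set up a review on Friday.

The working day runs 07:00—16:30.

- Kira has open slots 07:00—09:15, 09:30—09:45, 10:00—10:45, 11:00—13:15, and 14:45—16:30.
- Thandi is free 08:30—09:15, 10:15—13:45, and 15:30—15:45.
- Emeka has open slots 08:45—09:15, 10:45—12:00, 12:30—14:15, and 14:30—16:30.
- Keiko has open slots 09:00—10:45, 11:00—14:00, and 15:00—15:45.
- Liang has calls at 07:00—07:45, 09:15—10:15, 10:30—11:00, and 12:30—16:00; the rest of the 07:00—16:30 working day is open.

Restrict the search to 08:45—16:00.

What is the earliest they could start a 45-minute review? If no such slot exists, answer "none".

11:00

Liang free within 07:00–16:30: 07:45–09:15, 10:15–10:30, 11:00–12:30, 16:00–16:30.
Kira ∩ Thandi: 08:30–09:15, 10:15–10:45, 11:00–13:15, 15:30–15:45.
Kira ∩ Thandi ∩ Emeka: 08:45–09:15, 11:00–12:00, 12:30–13:15, 15:30–15:45.
Kira ∩ Thandi ∩ Emeka ∩ Keiko: 09:00–09:15, 11:00–12:00, 12:30–13:15, 15:30–15:45.
Kira ∩ Thandi ∩ Emeka ∩ Keiko ∩ Liang: 09:00–09:15, 11:00–12:00.
Restricted to 08:45–16:00: 09:00–09:15, 11:00–12:00.
Windows ≥ 45 min: 11:00–12:00.
Earliest such window starts at 11:00.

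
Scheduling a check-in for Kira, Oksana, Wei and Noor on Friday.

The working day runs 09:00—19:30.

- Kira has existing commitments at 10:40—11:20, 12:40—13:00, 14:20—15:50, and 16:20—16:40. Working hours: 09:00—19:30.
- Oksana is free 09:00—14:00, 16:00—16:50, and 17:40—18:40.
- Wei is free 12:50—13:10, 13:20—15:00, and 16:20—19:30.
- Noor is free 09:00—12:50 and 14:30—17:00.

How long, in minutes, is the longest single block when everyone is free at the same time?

Kira free within 09:00–19:30: 09:00–10:40, 11:20–12:40, 13:00–14:20, 15:50–16:20, 16:40–19:30.
Kira ∩ Oksana: 09:00–10:40, 11:20–12:40, 13:00–14:00, 16:00–16:20, 16:40–16:50, 17:40–18:40.
Kira ∩ Oksana ∩ Wei: 13:00–13:10, 13:20–14:00, 16:40–16:50, 17:40–18:40.
Kira ∩ Oksana ∩ Wei ∩ Noor: 16:40–16:50.
Single common window of 10 minutes.

10 minutes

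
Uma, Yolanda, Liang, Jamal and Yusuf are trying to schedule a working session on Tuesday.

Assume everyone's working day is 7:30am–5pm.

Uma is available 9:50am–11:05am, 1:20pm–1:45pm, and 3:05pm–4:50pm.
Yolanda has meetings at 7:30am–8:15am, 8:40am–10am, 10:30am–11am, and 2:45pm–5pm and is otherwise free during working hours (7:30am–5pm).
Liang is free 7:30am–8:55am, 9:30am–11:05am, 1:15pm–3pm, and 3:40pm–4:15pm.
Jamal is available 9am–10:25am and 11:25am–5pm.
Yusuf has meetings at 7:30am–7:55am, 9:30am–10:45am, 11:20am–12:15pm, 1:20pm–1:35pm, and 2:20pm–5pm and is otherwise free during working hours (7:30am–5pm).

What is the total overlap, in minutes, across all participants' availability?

Yolanda free within 07:30–17:00: 08:15–08:40, 10:00–10:30, 11:00–14:45.
Yusuf free within 07:30–17:00: 07:55–09:30, 10:45–11:20, 12:15–13:20, 13:35–14:20.
Uma ∩ Yolanda: 10:00–10:30, 11:00–11:05, 13:20–13:45.
Uma ∩ Yolanda ∩ Liang: 10:00–10:30, 11:00–11:05, 13:20–13:45.
Uma ∩ Yolanda ∩ Liang ∩ Jamal: 10:00–10:25, 13:20–13:45.
Uma ∩ Yolanda ∩ Liang ∩ Jamal ∩ Yusuf: 13:35–13:45.
Total common minutes: 10.

10 minutes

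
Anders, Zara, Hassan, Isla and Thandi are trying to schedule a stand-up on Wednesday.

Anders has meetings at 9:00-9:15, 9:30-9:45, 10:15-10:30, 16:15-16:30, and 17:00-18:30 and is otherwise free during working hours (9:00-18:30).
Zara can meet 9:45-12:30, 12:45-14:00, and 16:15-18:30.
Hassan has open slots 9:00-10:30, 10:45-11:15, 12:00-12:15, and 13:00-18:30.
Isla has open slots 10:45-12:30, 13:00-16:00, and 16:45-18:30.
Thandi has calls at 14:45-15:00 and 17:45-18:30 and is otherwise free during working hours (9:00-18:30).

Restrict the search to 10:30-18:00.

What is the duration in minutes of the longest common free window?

60 minutes

Anders free within 09:00–18:30: 09:15–09:30, 09:45–10:15, 10:30–16:15, 16:30–17:00.
Thandi free within 09:00–18:30: 09:00–14:45, 15:00–17:45.
Anders ∩ Zara: 09:45–10:15, 10:30–12:30, 12:45–14:00, 16:30–17:00.
Anders ∩ Zara ∩ Hassan: 09:45–10:15, 10:45–11:15, 12:00–12:15, 13:00–14:00, 16:30–17:00.
Anders ∩ Zara ∩ Hassan ∩ Isla: 10:45–11:15, 12:00–12:15, 13:00–14:00, 16:45–17:00.
Anders ∩ Zara ∩ Hassan ∩ Isla ∩ Thandi: 10:45–11:15, 12:00–12:15, 13:00–14:00, 16:45–17:00.
Restricted to 10:30–18:00: 10:45–11:15, 12:00–12:15, 13:00–14:00, 16:45–17:00.
Common window lengths: 30, 15, 60, 15 min; longest is 60.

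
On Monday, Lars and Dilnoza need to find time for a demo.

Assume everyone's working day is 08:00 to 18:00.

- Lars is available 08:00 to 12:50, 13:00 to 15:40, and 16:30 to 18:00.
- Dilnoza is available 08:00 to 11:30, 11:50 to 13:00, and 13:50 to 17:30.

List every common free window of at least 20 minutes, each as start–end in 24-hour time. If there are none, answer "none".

08:00–11:30, 11:50–12:50, 13:50–15:40, 16:30–17:30

Lars ∩ Dilnoza: 08:00–11:30, 11:50–12:50, 13:50–15:40, 16:30–17:30.
Windows ≥ 20 min: 08:00–11:30, 11:50–12:50, 13:50–15:40, 16:30–17:30.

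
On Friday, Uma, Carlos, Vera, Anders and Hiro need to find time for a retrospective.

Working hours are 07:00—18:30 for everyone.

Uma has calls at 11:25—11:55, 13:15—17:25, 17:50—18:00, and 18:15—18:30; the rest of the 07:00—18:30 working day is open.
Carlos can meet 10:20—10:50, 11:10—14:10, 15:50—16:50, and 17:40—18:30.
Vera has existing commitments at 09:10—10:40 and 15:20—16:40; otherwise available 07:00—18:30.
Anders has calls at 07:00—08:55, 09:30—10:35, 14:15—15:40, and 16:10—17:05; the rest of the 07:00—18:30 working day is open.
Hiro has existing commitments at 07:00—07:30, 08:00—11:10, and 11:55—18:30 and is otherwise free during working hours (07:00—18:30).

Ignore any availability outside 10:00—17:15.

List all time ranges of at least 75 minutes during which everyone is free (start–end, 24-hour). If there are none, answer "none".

Uma free within 07:00–18:30: 07:00–11:25, 11:55–13:15, 17:25–17:50, 18:00–18:15.
Vera free within 07:00–18:30: 07:00–09:10, 10:40–15:20, 16:40–18:30.
Anders free within 07:00–18:30: 08:55–09:30, 10:35–14:15, 15:40–16:10, 17:05–18:30.
Hiro free within 07:00–18:30: 07:30–08:00, 11:10–11:55.
Uma ∩ Carlos: 10:20–10:50, 11:10–11:25, 11:55–13:15, 17:40–17:50, 18:00–18:15.
Uma ∩ Carlos ∩ Vera: 10:40–10:50, 11:10–11:25, 11:55–13:15, 17:40–17:50, 18:00–18:15.
Uma ∩ Carlos ∩ Vera ∩ Anders: 10:40–10:50, 11:10–11:25, 11:55–13:15, 17:40–17:50, 18:00–18:15.
Uma ∩ Carlos ∩ Vera ∩ Anders ∩ Hiro: 11:10–11:25.
Restricted to 10:00–17:15: 11:10–11:25.
Windows ≥ 75 min: (none).

none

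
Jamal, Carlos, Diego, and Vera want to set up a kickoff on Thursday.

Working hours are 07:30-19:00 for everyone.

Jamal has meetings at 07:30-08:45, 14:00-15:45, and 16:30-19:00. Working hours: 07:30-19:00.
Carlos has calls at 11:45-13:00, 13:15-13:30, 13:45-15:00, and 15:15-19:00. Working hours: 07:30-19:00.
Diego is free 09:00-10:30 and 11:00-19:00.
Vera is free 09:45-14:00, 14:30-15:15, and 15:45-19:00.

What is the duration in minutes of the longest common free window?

Jamal free within 07:30–19:00: 08:45–14:00, 15:45–16:30.
Carlos free within 07:30–19:00: 07:30–11:45, 13:00–13:15, 13:30–13:45, 15:00–15:15.
Jamal ∩ Carlos: 08:45–11:45, 13:00–13:15, 13:30–13:45.
Jamal ∩ Carlos ∩ Diego: 09:00–10:30, 11:00–11:45, 13:00–13:15, 13:30–13:45.
Jamal ∩ Carlos ∩ Diego ∩ Vera: 09:45–10:30, 11:00–11:45, 13:00–13:15, 13:30–13:45.
Common window lengths: 45, 45, 15, 15 min; longest is 45.

45 minutes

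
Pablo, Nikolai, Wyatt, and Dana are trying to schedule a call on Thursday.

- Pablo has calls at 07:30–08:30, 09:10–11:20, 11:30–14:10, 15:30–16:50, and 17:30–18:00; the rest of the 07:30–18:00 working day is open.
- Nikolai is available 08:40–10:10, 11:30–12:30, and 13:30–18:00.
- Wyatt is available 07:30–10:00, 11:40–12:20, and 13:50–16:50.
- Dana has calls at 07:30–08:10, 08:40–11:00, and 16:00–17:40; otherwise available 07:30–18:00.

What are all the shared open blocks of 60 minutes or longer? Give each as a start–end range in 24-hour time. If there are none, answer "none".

14:10–15:30

Pablo free within 07:30–18:00: 08:30–09:10, 11:20–11:30, 14:10–15:30, 16:50–17:30.
Dana free within 07:30–18:00: 08:10–08:40, 11:00–16:00, 17:40–18:00.
Pablo ∩ Nikolai: 08:40–09:10, 14:10–15:30, 16:50–17:30.
Pablo ∩ Nikolai ∩ Wyatt: 08:40–09:10, 14:10–15:30.
Pablo ∩ Nikolai ∩ Wyatt ∩ Dana: 14:10–15:30.
Windows ≥ 60 min: 14:10–15:30.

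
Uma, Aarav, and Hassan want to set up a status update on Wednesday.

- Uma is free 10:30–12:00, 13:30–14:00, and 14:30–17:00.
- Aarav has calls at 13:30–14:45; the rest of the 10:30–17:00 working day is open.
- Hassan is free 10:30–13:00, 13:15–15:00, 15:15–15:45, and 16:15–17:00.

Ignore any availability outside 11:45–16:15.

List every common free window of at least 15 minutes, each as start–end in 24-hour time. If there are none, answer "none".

11:45–12:00, 14:45–15:00, 15:15–15:45

Aarav free within 10:30–17:00: 10:30–13:30, 14:45–17:00.
Uma ∩ Aarav: 10:30–12:00, 14:45–17:00.
Uma ∩ Aarav ∩ Hassan: 10:30–12:00, 14:45–15:00, 15:15–15:45, 16:15–17:00.
Restricted to 11:45–16:15: 11:45–12:00, 14:45–15:00, 15:15–15:45.
Windows ≥ 15 min: 11:45–12:00, 14:45–15:00, 15:15–15:45.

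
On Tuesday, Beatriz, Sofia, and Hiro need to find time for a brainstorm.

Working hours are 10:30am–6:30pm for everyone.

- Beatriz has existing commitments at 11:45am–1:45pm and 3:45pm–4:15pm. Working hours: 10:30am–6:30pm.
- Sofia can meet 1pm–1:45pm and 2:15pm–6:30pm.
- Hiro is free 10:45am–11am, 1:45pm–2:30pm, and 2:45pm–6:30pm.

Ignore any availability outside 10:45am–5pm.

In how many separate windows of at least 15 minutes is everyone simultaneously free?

3

Beatriz free within 10:30–18:30: 10:30–11:45, 13:45–15:45, 16:15–18:30.
Beatriz ∩ Sofia: 14:15–15:45, 16:15–18:30.
Beatriz ∩ Sofia ∩ Hiro: 14:15–14:30, 14:45–15:45, 16:15–18:30.
Restricted to 10:45–17:00: 14:15–14:30, 14:45–15:45, 16:15–17:00.
Windows ≥ 15 min: 14:15–14:30, 14:45–15:45, 16:15–17:00.
That's 3 windows.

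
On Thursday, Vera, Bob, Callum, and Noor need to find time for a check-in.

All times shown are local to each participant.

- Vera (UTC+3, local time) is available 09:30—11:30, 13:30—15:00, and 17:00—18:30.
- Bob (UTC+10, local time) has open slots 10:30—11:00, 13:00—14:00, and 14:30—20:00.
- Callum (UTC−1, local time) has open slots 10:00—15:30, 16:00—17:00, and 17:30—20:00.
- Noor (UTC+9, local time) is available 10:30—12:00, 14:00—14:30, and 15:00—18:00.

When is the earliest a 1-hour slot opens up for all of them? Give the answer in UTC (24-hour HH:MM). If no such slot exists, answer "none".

none

Vera → UTC: 06:30–08:30, 10:30–12:00, 14:00–15:30.
Bob → UTC: 00:30–01:00, 03:00–04:00, 04:30–10:00.
Callum → UTC: 11:00–16:30, 17:00–18:00, 18:30–21:00.
Noor → UTC: 01:30–03:00, 05:00–05:30, 06:00–09:00.
Vera ∩ Bob: 06:30–08:30.
Vera ∩ Bob ∩ Callum: (none).
Vera ∩ Bob ∩ Callum ∩ Noor: (none).
Windows ≥ 60 min: (none).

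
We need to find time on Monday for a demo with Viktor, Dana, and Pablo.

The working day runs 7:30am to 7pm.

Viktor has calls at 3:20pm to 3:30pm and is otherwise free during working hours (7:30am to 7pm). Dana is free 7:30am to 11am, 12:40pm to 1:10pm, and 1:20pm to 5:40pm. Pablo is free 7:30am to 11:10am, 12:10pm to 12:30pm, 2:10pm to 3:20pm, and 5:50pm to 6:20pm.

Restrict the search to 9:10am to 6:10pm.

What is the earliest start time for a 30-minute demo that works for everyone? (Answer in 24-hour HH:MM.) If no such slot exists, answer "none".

09:10

Viktor free within 07:30–19:00: 07:30–15:20, 15:30–19:00.
Viktor ∩ Dana: 07:30–11:00, 12:40–13:10, 13:20–15:20, 15:30–17:40.
Viktor ∩ Dana ∩ Pablo: 07:30–11:00, 14:10–15:20.
Restricted to 09:10–18:10: 09:10–11:00, 14:10–15:20.
Windows ≥ 30 min: 09:10–11:00, 14:10–15:20.
Earliest such window starts at 09:10.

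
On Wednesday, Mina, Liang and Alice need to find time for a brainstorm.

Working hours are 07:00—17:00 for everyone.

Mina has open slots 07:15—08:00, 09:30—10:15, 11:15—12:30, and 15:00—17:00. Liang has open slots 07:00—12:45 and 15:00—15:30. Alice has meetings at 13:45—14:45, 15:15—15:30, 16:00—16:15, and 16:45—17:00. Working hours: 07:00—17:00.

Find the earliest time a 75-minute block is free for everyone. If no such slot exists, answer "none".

11:15

Alice free within 07:00–17:00: 07:00–13:45, 14:45–15:15, 15:30–16:00, 16:15–16:45.
Mina ∩ Liang: 07:15–08:00, 09:30–10:15, 11:15–12:30, 15:00–15:30.
Mina ∩ Liang ∩ Alice: 07:15–08:00, 09:30–10:15, 11:15–12:30, 15:00–15:15.
Windows ≥ 75 min: 11:15–12:30.
Earliest such window starts at 11:15.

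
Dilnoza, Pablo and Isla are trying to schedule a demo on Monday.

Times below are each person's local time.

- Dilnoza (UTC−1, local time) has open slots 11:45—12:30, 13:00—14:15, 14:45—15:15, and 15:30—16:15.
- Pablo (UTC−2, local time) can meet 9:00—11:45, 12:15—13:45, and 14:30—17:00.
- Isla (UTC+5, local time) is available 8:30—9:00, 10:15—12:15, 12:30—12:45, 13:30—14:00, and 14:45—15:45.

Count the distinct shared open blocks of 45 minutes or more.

Dilnoza → UTC: 12:45–13:30, 14:00–15:15, 15:45–16:15, 16:30–17:15.
Pablo → UTC: 11:00–13:45, 14:15–15:45, 16:30–19:00.
Isla → UTC: 03:30–04:00, 05:15–07:15, 07:30–07:45, 08:30–09:00, 09:45–10:45.
Dilnoza ∩ Pablo: 12:45–13:30, 14:15–15:15, 16:30–17:15.
Dilnoza ∩ Pablo ∩ Isla: (none).
Windows ≥ 45 min: (none).
That's 0 windows.

0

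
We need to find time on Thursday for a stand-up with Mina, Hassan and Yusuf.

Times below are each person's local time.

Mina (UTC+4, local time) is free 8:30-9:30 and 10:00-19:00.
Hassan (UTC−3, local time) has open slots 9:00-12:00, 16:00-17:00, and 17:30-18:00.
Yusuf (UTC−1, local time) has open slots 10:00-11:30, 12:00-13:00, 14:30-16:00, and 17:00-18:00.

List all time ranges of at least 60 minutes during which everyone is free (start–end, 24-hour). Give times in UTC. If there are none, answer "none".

13:00–14:00

Mina → UTC: 04:30–05:30, 06:00–15:00.
Hassan → UTC: 12:00–15:00, 19:00–20:00, 20:30–21:00.
Yusuf → UTC: 11:00–12:30, 13:00–14:00, 15:30–17:00, 18:00–19:00.
Mina ∩ Hassan: 12:00–15:00.
Mina ∩ Hassan ∩ Yusuf: 12:00–12:30, 13:00–14:00.
Windows ≥ 60 min: 13:00–14:00.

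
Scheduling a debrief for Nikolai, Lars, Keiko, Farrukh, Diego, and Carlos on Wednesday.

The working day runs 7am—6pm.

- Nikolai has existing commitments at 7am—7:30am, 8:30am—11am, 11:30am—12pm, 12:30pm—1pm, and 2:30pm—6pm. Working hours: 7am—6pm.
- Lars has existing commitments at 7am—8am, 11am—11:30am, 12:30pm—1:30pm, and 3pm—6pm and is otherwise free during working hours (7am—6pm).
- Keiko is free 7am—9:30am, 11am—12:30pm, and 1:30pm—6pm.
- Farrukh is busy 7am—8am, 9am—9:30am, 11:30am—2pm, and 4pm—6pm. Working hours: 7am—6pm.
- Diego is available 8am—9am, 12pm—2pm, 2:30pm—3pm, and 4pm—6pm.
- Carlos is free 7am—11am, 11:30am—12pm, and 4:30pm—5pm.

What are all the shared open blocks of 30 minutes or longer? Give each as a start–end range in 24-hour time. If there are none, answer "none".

08:00–08:30

Nikolai free within 07:00–18:00: 07:30–08:30, 11:00–11:30, 12:00–12:30, 13:00–14:30.
Lars free within 07:00–18:00: 08:00–11:00, 11:30–12:30, 13:30–15:00.
Farrukh free within 07:00–18:00: 08:00–09:00, 09:30–11:30, 14:00–16:00.
Nikolai ∩ Lars: 08:00–08:30, 12:00–12:30, 13:30–14:30.
Nikolai ∩ Lars ∩ Keiko: 08:00–08:30, 12:00–12:30, 13:30–14:30.
Nikolai ∩ Lars ∩ Keiko ∩ Farrukh: 08:00–08:30, 14:00–14:30.
Nikolai ∩ Lars ∩ Keiko ∩ Farrukh ∩ Diego: 08:00–08:30.
Nikolai ∩ Lars ∩ Keiko ∩ Farrukh ∩ Diego ∩ Carlos: 08:00–08:30.
Windows ≥ 30 min: 08:00–08:30.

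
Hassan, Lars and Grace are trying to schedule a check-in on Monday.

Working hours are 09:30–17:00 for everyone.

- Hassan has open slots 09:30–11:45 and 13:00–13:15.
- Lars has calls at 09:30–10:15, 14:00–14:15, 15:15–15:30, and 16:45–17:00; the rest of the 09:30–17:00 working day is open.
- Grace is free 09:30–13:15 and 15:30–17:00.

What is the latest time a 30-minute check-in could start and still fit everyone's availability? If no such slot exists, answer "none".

11:15

Lars free within 09:30–17:00: 10:15–14:00, 14:15–15:15, 15:30–16:45.
Hassan ∩ Lars: 10:15–11:45, 13:00–13:15.
Hassan ∩ Lars ∩ Grace: 10:15–11:45, 13:00–13:15.
Windows ≥ 30 min: 10:15–11:45.
Latest start in the last window 10:15–11:45 is 11:45 − 30 min = 11:15.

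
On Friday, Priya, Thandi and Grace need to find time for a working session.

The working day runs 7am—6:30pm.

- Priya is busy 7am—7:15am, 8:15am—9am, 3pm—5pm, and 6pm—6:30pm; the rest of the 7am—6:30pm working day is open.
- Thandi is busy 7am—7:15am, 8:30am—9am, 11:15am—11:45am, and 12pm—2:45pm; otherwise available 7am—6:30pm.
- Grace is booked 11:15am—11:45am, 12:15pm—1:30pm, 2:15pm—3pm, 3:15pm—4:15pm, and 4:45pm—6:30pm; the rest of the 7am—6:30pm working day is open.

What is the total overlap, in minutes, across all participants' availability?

Priya free within 07:00–18:30: 07:15–08:15, 09:00–15:00, 17:00–18:00.
Thandi free within 07:00–18:30: 07:15–08:30, 09:00–11:15, 11:45–12:00, 14:45–18:30.
Grace free within 07:00–18:30: 07:00–11:15, 11:45–12:15, 13:30–14:15, 15:00–15:15, 16:15–16:45.
Priya ∩ Thandi: 07:15–08:15, 09:00–11:15, 11:45–12:00, 14:45–15:00, 17:00–18:00.
Priya ∩ Thandi ∩ Grace: 07:15–08:15, 09:00–11:15, 11:45–12:00.
Total common minutes: 60 + 135 + 15 = 210.

210 minutes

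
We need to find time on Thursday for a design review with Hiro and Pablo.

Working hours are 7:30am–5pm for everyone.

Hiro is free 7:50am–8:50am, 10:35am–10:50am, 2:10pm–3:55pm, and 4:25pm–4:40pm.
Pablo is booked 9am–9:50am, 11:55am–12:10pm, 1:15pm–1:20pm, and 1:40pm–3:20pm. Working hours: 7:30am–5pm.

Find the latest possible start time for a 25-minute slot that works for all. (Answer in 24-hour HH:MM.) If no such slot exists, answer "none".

Pablo free within 07:30–17:00: 07:30–09:00, 09:50–11:55, 12:10–13:15, 13:20–13:40, 15:20–17:00.
Hiro ∩ Pablo: 07:50–08:50, 10:35–10:50, 15:20–15:55, 16:25–16:40.
Windows ≥ 25 min: 07:50–08:50, 15:20–15:55.
Latest start in the last window 15:20–15:55 is 15:55 − 25 min = 15:30.

15:30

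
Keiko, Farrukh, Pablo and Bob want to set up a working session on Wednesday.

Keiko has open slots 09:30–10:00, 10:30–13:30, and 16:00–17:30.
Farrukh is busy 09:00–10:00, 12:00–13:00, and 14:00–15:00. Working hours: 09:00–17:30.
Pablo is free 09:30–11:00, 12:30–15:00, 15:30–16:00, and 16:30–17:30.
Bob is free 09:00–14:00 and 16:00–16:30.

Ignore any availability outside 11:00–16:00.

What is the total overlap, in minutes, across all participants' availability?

30 minutes

Farrukh free within 09:00–17:30: 10:00–12:00, 13:00–14:00, 15:00–17:30.
Keiko ∩ Farrukh: 10:30–12:00, 13:00–13:30, 16:00–17:30.
Keiko ∩ Farrukh ∩ Pablo: 10:30–11:00, 13:00–13:30, 16:30–17:30.
Keiko ∩ Farrukh ∩ Pablo ∩ Bob: 10:30–11:00, 13:00–13:30.
Restricted to 11:00–16:00: 13:00–13:30.
Total common minutes: 30.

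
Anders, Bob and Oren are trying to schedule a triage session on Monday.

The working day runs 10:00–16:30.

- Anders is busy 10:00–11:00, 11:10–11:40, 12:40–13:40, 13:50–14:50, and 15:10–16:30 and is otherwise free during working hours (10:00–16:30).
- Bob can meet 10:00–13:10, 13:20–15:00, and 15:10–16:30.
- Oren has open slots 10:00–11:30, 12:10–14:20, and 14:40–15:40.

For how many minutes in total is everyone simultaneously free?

60 minutes

Anders free within 10:00–16:30: 11:00–11:10, 11:40–12:40, 13:40–13:50, 14:50–15:10.
Anders ∩ Bob: 11:00–11:10, 11:40–12:40, 13:40–13:50, 14:50–15:00.
Anders ∩ Bob ∩ Oren: 11:00–11:10, 12:10–12:40, 13:40–13:50, 14:50–15:00.
Total common minutes: 10 + 30 + 10 + 10 = 60.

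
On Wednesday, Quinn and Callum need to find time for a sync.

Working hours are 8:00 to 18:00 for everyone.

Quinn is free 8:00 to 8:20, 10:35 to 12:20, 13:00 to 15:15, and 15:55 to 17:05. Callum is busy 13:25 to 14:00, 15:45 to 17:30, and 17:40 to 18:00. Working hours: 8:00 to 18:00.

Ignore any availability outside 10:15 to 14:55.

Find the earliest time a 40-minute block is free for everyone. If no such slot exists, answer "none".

Callum free within 08:00–18:00: 08:00–13:25, 14:00–15:45, 17:30–17:40.
Quinn ∩ Callum: 08:00–08:20, 10:35–12:20, 13:00–13:25, 14:00–15:15.
Restricted to 10:15–14:55: 10:35–12:20, 13:00–13:25, 14:00–14:55.
Windows ≥ 40 min: 10:35–12:20, 14:00–14:55.
Earliest such window starts at 10:35.

10:35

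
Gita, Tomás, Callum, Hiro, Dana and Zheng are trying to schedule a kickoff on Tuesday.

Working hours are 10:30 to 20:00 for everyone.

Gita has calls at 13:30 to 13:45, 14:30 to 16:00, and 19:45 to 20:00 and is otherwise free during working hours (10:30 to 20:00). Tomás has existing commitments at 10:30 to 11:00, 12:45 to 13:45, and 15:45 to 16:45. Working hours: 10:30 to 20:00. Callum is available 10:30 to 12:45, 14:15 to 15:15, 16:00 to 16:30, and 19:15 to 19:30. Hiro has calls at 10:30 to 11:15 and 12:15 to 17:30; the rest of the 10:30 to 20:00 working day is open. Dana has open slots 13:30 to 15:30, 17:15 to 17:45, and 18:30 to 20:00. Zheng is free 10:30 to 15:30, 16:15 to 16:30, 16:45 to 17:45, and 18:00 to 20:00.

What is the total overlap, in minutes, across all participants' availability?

Gita free within 10:30–20:00: 10:30–13:30, 13:45–14:30, 16:00–19:45.
Tomás free within 10:30–20:00: 11:00–12:45, 13:45–15:45, 16:45–20:00.
Hiro free within 10:30–20:00: 11:15–12:15, 17:30–20:00.
Gita ∩ Tomás: 11:00–12:45, 13:45–14:30, 16:45–19:45.
Gita ∩ Tomás ∩ Callum: 11:00–12:45, 14:15–14:30, 19:15–19:30.
Gita ∩ Tomás ∩ Callum ∩ Hiro: 11:15–12:15, 19:15–19:30.
Gita ∩ Tomás ∩ Callum ∩ Hiro ∩ Dana: 19:15–19:30.
Gita ∩ Tomás ∩ Callum ∩ Hiro ∩ Dana ∩ Zheng: 19:15–19:30.
Total common minutes: 15.

15 minutes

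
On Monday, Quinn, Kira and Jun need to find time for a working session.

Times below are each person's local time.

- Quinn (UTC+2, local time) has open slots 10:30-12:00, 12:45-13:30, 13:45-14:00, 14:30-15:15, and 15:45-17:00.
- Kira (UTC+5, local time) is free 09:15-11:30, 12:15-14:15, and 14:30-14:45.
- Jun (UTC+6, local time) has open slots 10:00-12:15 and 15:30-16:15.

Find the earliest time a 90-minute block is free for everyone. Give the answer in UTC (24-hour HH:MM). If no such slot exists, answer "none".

none

Quinn → UTC: 08:30–10:00, 10:45–11:30, 11:45–12:00, 12:30–13:15, 13:45–15:00.
Kira → UTC: 04:15–06:30, 07:15–09:15, 09:30–09:45.
Jun → UTC: 04:00–06:15, 09:30–10:15.
Quinn ∩ Kira: 08:30–09:15, 09:30–09:45.
Quinn ∩ Kira ∩ Jun: 09:30–09:45.
Windows ≥ 90 min: (none).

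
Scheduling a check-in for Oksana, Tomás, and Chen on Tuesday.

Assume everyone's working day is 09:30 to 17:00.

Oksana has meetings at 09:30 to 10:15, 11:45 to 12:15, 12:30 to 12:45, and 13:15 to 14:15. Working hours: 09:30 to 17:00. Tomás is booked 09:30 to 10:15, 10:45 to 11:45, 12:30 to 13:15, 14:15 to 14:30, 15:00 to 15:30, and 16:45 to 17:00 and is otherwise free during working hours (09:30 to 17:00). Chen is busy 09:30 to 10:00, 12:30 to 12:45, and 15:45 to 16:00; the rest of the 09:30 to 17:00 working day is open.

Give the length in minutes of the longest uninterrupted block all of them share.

45 minutes

Oksana free within 09:30–17:00: 10:15–11:45, 12:15–12:30, 12:45–13:15, 14:15–17:00.
Tomás free within 09:30–17:00: 10:15–10:45, 11:45–12:30, 13:15–14:15, 14:30–15:00, 15:30–16:45.
Chen free within 09:30–17:00: 10:00–12:30, 12:45–15:45, 16:00–17:00.
Oksana ∩ Tomás: 10:15–10:45, 12:15–12:30, 14:30–15:00, 15:30–16:45.
Oksana ∩ Tomás ∩ Chen: 10:15–10:45, 12:15–12:30, 14:30–15:00, 15:30–15:45, 16:00–16:45.
Common window lengths: 30, 15, 30, 15, 45 min; longest is 45.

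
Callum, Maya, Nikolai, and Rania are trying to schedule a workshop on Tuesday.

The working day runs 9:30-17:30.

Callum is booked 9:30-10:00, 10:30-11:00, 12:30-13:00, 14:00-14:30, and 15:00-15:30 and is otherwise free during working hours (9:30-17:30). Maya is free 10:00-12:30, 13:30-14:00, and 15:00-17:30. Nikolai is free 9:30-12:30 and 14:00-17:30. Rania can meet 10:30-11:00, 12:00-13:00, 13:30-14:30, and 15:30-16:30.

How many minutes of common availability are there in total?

90 minutes

Callum free within 09:30–17:30: 10:00–10:30, 11:00–12:30, 13:00–14:00, 14:30–15:00, 15:30–17:30.
Callum ∩ Maya: 10:00–10:30, 11:00–12:30, 13:30–14:00, 15:30–17:30.
Callum ∩ Maya ∩ Nikolai: 10:00–10:30, 11:00–12:30, 15:30–17:30.
Callum ∩ Maya ∩ Nikolai ∩ Rania: 12:00–12:30, 15:30–16:30.
Total common minutes: 30 + 60 = 90.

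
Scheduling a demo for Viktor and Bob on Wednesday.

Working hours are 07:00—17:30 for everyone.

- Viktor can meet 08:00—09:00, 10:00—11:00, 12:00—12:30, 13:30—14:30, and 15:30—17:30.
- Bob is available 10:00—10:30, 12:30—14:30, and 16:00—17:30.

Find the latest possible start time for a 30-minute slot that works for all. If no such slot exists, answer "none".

Viktor ∩ Bob: 10:00–10:30, 13:30–14:30, 16:00–17:30.
Windows ≥ 30 min: 10:00–10:30, 13:30–14:30, 16:00–17:30.
Latest start in the last window 16:00–17:30 is 17:30 − 30 min = 17:00.

17:00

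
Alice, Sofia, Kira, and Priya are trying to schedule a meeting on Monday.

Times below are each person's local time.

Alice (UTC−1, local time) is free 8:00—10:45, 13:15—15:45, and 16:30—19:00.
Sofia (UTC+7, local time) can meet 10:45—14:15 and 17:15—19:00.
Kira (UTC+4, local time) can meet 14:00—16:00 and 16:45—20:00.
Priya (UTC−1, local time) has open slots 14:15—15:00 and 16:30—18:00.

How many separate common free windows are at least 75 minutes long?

0

Alice → UTC: 09:00–11:45, 14:15–16:45, 17:30–20:00.
Sofia → UTC: 03:45–07:15, 10:15–12:00.
Kira → UTC: 10:00–12:00, 12:45–16:00.
Priya → UTC: 15:15–16:00, 17:30–19:00.
Alice ∩ Sofia: 10:15–11:45.
Alice ∩ Sofia ∩ Kira: 10:15–11:45.
Alice ∩ Sofia ∩ Kira ∩ Priya: (none).
Windows ≥ 75 min: (none).
That's 0 windows.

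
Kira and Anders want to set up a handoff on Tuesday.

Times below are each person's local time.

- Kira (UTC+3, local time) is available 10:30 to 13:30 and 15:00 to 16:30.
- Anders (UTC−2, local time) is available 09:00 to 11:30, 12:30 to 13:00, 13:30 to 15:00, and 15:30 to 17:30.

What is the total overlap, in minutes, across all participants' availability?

Kira → UTC: 07:30–10:30, 12:00–13:30.
Anders → UTC: 11:00–13:30, 14:30–15:00, 15:30–17:00, 17:30–19:30.
Kira ∩ Anders: 12:00–13:30.
Total common minutes: 90.

90 minutes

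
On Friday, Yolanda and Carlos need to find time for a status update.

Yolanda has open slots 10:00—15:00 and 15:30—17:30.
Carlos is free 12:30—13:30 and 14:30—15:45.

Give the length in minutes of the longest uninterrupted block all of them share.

Yolanda ∩ Carlos: 12:30–13:30, 14:30–15:00, 15:30–15:45.
Common window lengths: 60, 30, 15 min; longest is 60.

60 minutes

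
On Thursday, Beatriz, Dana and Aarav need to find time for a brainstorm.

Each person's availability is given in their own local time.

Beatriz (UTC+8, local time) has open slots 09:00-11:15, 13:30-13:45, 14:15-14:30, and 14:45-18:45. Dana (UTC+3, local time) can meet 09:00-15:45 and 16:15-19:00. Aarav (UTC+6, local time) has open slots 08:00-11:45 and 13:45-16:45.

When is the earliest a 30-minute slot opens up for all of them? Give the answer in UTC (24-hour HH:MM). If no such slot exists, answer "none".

07:45

Beatriz → UTC: 01:00–03:15, 05:30–05:45, 06:15–06:30, 06:45–10:45.
Dana → UTC: 06:00–12:45, 13:15–16:00.
Aarav → UTC: 02:00–05:45, 07:45–10:45.
Beatriz ∩ Dana: 06:15–06:30, 06:45–10:45.
Beatriz ∩ Dana ∩ Aarav: 07:45–10:45.
Windows ≥ 30 min: 07:45–10:45.
Earliest such window starts at 07:45.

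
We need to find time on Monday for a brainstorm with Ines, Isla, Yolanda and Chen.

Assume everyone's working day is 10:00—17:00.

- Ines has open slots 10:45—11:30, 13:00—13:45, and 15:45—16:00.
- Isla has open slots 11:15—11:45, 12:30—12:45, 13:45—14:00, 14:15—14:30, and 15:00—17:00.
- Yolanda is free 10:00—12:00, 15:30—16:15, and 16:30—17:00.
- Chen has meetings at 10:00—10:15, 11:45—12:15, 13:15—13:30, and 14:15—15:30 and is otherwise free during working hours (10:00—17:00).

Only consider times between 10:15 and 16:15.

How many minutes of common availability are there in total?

Chen free within 10:00–17:00: 10:15–11:45, 12:15–13:15, 13:30–14:15, 15:30–17:00.
Ines ∩ Isla: 11:15–11:30, 15:45–16:00.
Ines ∩ Isla ∩ Yolanda: 11:15–11:30, 15:45–16:00.
Ines ∩ Isla ∩ Yolanda ∩ Chen: 11:15–11:30, 15:45–16:00.
Restricted to 10:15–16:15: 11:15–11:30, 15:45–16:00.
Total common minutes: 15 + 15 = 30.

30 minutes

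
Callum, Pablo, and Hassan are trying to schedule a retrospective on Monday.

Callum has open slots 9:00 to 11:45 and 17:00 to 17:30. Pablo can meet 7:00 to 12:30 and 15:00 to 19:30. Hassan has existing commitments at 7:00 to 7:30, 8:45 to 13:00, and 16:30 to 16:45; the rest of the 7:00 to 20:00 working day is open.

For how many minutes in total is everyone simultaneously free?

30 minutes

Hassan free within 07:00–20:00: 07:30–08:45, 13:00–16:30, 16:45–20:00.
Callum ∩ Pablo: 09:00–11:45, 17:00–17:30.
Callum ∩ Pablo ∩ Hassan: 17:00–17:30.
Total common minutes: 30.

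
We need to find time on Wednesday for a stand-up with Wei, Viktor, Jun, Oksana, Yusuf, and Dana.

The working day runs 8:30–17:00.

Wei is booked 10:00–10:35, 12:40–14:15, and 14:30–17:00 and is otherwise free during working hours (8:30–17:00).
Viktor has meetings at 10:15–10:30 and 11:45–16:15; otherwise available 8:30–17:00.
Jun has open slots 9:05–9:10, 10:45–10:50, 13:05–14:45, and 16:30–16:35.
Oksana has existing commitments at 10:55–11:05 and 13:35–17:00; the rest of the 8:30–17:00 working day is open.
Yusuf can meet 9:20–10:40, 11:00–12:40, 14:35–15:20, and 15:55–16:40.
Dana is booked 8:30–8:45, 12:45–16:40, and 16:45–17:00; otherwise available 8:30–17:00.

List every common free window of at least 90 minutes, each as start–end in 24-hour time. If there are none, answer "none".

Wei free within 08:30–17:00: 08:30–10:00, 10:35–12:40, 14:15–14:30.
Viktor free within 08:30–17:00: 08:30–10:15, 10:30–11:45, 16:15–17:00.
Oksana free within 08:30–17:00: 08:30–10:55, 11:05–13:35.
Dana free within 08:30–17:00: 08:45–12:45, 16:40–16:45.
Wei ∩ Viktor: 08:30–10:00, 10:35–11:45.
Wei ∩ Viktor ∩ Jun: 09:05–09:10, 10:45–10:50.
Wei ∩ Viktor ∩ Jun ∩ Oksana: 09:05–09:10, 10:45–10:50.
Wei ∩ Viktor ∩ Jun ∩ Oksana ∩ Yusuf: (none).
Wei ∩ Viktor ∩ Jun ∩ Oksana ∩ Yusuf ∩ Dana: (none).
Windows ≥ 90 min: (none).

none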